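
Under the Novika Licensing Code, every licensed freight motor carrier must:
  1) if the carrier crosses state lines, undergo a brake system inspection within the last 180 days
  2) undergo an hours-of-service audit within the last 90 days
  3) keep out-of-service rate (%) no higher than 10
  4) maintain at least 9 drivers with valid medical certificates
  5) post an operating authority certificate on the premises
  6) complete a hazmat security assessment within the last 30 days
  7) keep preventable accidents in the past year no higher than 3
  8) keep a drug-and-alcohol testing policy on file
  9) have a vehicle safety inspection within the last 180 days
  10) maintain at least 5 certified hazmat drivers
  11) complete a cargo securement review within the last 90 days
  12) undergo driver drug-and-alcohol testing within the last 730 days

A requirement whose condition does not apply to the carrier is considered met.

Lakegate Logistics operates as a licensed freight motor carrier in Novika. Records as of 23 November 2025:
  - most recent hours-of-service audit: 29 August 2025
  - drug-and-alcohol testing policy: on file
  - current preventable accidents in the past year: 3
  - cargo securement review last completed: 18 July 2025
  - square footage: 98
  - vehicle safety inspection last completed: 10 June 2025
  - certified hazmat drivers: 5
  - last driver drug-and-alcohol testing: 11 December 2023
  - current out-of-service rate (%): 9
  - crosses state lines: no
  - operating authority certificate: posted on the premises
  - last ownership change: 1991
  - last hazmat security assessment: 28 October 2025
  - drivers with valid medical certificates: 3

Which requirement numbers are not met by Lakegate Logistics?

1. condition 'crosses state lines' does not hold → requirement n/a → met
2. hours-of-service audit 86 days ago vs limit 90 → met
3. out-of-service rate (%) 9 ≤ 10 → met
4. drivers with valid medical certificates 3 < 9 → not met
5. operating authority certificate present → met
6. hazmat security assessment 26 days ago vs limit 30 → met
7. preventable accidents in the past year 3 ≤ 3 → met
8. drug-and-alcohol testing policy present → met
9. vehicle safety inspection 166 days ago vs limit 180 → met
10. certified hazmat drivers 5 ≥ 5 → met
11. cargo securement review 128 days ago vs limit 90 → not met
12. driver drug-and-alcohol testing 713 days ago vs limit 730 → met
Not met: 4, 11

4, 11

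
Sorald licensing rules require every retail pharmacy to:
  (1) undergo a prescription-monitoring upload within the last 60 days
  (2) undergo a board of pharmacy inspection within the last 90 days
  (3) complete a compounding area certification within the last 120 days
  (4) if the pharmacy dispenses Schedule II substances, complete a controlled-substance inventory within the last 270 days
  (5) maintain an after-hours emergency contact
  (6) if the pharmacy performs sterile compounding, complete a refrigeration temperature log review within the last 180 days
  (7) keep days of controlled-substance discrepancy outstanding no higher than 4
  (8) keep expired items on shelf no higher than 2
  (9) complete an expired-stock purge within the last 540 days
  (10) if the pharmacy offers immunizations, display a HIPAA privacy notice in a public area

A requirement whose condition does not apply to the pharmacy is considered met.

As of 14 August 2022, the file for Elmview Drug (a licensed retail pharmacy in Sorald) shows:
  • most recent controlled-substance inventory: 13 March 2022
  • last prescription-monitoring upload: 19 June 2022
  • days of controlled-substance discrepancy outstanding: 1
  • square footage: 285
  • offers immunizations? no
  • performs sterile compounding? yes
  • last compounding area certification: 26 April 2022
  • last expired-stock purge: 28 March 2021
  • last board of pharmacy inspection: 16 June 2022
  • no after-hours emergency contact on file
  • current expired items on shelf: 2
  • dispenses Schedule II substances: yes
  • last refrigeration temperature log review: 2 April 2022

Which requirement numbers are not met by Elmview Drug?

5

1. prescription-monitoring upload 56 days ago vs limit 60 → met
2. board of pharmacy inspection 59 days ago vs limit 90 → met
3. compounding area certification 110 days ago vs limit 120 → met
4. condition 'dispenses Schedule II substances' holds; controlled-substance inventory 154 days ago vs limit 270 → met
5. after-hours emergency contact absent → not met
6. condition 'performs sterile compounding' holds; refrigeration temperature log review 134 days ago vs limit 180 → met
7. days of controlled-substance discrepancy outstanding 1 ≤ 4 → met
8. expired items on shelf 2 ≤ 2 → met
9. expired-stock purge 504 days ago vs limit 540 → met
10. condition 'offers immunizations' does not hold → requirement n/a → met
Not met: 5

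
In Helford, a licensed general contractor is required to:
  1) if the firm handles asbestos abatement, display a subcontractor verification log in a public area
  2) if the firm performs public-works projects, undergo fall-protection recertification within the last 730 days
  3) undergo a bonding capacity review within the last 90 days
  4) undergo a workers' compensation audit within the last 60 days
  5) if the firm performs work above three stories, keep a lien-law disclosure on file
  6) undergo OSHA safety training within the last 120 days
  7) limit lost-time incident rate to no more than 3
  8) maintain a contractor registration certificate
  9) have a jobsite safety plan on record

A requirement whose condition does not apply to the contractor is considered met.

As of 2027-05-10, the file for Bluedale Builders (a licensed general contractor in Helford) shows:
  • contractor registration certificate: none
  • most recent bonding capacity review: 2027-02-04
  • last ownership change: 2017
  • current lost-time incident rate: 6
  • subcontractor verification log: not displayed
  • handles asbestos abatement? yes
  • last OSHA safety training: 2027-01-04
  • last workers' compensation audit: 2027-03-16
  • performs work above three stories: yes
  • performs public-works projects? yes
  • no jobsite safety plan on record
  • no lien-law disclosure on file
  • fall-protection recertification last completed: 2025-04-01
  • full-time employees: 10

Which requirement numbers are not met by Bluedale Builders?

1. condition 'handles asbestos abatement' holds; subcontractor verification log absent → not met
2. condition 'performs public-works projects' holds; fall-protection recertification 769 days ago vs limit 730 → not met
3. bonding capacity review 95 days ago vs limit 90 → not met
4. workers' compensation audit 55 days ago vs limit 60 → met
5. condition 'performs work above three stories' holds; lien-law disclosure absent → not met
6. OSHA safety training 126 days ago vs limit 120 → not met
7. lost-time incident rate 6 > 3 → not met
8. contractor registration certificate absent → not met
9. jobsite safety plan absent → not met
Not met: 1, 2, 3, 5, 6, 7, 8, 9

1, 2, 3, 5, 6, 7, 8, 9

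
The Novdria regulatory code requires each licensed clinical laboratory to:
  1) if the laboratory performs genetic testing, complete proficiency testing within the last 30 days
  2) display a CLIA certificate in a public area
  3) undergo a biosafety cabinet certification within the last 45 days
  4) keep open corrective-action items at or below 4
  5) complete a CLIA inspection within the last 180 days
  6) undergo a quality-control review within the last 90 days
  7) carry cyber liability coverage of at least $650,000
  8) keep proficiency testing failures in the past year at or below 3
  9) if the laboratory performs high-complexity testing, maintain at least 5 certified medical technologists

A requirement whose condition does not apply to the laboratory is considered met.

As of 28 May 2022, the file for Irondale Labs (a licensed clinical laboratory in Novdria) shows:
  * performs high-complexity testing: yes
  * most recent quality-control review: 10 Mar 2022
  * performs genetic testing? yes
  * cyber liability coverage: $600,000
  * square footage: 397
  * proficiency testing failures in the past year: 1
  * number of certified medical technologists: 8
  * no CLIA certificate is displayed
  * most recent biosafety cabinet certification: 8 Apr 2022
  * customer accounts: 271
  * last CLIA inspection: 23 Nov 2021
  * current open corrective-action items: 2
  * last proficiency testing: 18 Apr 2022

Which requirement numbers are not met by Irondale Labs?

1, 2, 3, 5, 7

1. condition 'performs genetic testing' holds; proficiency testing 40 days ago vs limit 30 → not met
2. CLIA certificate absent → not met
3. biosafety cabinet certification 50 days ago vs limit 45 → not met
4. open corrective-action items 2 ≤ 4 → met
5. CLIA inspection 186 days ago vs limit 180 → not met
6. quality-control review 79 days ago vs limit 90 → met
7. cyber liability coverage $600,000 < $650,000 → not met
8. proficiency testing failures in the past year 1 ≤ 3 → met
9. condition 'performs high-complexity testing' holds; certified medical technologists 8 ≥ 5 → met
Not met: 1, 2, 3, 5, 7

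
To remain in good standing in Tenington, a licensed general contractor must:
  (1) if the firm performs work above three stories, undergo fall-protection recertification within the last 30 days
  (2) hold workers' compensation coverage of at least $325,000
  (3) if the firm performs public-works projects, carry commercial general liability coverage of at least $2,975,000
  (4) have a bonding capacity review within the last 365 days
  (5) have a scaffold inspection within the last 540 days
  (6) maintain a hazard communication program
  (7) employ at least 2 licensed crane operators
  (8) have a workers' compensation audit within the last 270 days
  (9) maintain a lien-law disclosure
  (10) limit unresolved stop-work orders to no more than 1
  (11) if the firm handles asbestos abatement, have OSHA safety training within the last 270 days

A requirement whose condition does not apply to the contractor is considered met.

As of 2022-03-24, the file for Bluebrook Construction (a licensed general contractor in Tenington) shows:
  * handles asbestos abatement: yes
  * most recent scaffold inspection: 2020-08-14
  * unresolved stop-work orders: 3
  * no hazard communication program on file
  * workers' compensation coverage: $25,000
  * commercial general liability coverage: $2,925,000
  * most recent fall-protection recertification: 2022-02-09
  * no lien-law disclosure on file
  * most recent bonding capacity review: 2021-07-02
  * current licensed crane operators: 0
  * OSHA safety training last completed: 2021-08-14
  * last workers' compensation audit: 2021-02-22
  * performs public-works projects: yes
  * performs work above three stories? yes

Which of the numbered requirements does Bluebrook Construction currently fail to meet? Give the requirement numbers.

1. condition 'performs work above three stories' holds; fall-protection recertification 43 days ago vs limit 30 → not met
2. workers' compensation coverage $25,000 < $325,000 → not met
3. condition 'performs public-works projects' holds; commercial general liability coverage $2,925,000 < $2,975,000 → not met
4. bonding capacity review 265 days ago vs limit 365 → met
5. scaffold inspection 587 days ago vs limit 540 → not met
6. hazard communication program absent → not met
7. licensed crane operators 0 < 2 → not met
8. workers' compensation audit 395 days ago vs limit 270 → not met
9. lien-law disclosure absent → not met
10. unresolved stop-work orders 3 > 1 → not met
11. condition 'handles asbestos abatement' holds; OSHA safety training 222 days ago vs limit 270 → met
Not met: 1, 2, 3, 5, 6, 7, 8, 9, 10

1, 2, 3, 5, 6, 7, 8, 9, 10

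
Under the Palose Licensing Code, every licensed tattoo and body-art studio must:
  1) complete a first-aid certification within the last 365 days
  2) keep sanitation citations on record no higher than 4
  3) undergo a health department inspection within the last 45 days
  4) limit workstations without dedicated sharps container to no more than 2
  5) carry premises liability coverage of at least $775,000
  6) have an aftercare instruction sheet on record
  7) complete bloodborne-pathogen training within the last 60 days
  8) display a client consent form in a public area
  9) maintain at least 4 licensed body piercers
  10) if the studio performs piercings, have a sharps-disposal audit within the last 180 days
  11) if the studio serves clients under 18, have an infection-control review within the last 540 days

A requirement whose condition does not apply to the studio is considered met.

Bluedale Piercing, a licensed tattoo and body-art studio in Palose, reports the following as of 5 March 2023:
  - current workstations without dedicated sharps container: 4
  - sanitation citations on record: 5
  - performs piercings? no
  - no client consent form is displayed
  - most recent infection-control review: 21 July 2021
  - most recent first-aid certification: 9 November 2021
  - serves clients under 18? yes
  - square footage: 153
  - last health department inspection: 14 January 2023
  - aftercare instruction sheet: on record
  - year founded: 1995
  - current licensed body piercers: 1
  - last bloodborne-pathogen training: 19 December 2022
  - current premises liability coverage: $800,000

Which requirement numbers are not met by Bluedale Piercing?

1, 2, 3, 4, 7, 8, 9, 11

1. first-aid certification 481 days ago vs limit 365 → not met
2. sanitation citations on record 5 > 4 → not met
3. health department inspection 50 days ago vs limit 45 → not met
4. workstations without dedicated sharps container 4 > 2 → not met
5. premises liability coverage $800,000 ≥ $775,000 → met
6. aftercare instruction sheet present → met
7. bloodborne-pathogen training 76 days ago vs limit 60 → not met
8. client consent form absent → not met
9. licensed body piercers 1 < 4 → not met
10. condition 'performs piercings' does not hold → requirement n/a → met
11. condition 'serves clients under 18' holds; infection-control review 592 days ago vs limit 540 → not met
Not met: 1, 2, 3, 4, 7, 8, 9, 11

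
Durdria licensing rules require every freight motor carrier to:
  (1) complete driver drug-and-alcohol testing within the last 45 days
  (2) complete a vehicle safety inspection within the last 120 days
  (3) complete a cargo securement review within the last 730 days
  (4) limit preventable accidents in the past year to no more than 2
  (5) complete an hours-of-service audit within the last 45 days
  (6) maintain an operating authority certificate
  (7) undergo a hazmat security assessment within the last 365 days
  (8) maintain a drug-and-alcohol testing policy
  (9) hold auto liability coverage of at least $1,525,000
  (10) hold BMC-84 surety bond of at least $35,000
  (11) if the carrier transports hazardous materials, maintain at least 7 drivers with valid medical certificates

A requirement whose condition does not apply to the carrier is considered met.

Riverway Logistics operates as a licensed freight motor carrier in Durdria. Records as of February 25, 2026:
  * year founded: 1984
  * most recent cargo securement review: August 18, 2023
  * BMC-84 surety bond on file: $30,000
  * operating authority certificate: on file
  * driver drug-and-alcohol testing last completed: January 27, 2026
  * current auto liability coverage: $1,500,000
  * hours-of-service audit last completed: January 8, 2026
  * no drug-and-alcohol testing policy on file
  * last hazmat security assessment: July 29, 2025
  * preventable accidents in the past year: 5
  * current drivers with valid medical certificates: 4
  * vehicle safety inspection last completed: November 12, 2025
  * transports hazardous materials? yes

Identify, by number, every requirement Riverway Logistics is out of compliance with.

3, 4, 5, 8, 9, 10, 11

1. driver drug-and-alcohol testing 29 days ago vs limit 45 → met
2. vehicle safety inspection 105 days ago vs limit 120 → met
3. cargo securement review 922 days ago vs limit 730 → not met
4. preventable accidents in the past year 5 > 2 → not met
5. hours-of-service audit 48 days ago vs limit 45 → not met
6. operating authority certificate present → met
7. hazmat security assessment 211 days ago vs limit 365 → met
8. drug-and-alcohol testing policy absent → not met
9. auto liability coverage $1,500,000 < $1,525,000 → not met
10. BMC-84 surety bond $30,000 < $35,000 → not met
11. condition 'transports hazardous materials' holds; drivers with valid medical certificates 4 < 7 → not met
Not met: 3, 4, 5, 8, 9, 10, 11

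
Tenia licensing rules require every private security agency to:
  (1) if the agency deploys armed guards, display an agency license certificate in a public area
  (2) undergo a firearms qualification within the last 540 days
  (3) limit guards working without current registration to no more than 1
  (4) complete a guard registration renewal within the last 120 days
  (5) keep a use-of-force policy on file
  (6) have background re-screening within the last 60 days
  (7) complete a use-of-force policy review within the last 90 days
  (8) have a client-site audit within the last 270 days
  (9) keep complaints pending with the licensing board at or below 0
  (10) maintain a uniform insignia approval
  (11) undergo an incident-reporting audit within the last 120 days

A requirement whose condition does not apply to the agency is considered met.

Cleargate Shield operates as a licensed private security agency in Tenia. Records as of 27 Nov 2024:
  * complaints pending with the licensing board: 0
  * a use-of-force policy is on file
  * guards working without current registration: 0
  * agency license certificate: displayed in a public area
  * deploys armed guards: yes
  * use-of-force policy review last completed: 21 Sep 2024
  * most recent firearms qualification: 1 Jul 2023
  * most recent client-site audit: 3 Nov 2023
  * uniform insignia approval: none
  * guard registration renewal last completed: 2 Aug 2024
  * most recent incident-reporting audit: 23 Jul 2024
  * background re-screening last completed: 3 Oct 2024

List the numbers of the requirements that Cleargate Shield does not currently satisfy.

1. condition 'deploys armed guards' holds; agency license certificate present → met
2. firearms qualification 515 days ago vs limit 540 → met
3. guards working without current registration 0 ≤ 1 → met
4. guard registration renewal 117 days ago vs limit 120 → met
5. use-of-force policy present → met
6. background re-screening 55 days ago vs limit 60 → met
7. use-of-force policy review 67 days ago vs limit 90 → met
8. client-site audit 390 days ago vs limit 270 → not met
9. complaints pending with the licensing board 0 ≤ 0 → met
10. uniform insignia approval absent → not met
11. incident-reporting audit 127 days ago vs limit 120 → not met
Not met: 8, 10, 11

8, 10, 11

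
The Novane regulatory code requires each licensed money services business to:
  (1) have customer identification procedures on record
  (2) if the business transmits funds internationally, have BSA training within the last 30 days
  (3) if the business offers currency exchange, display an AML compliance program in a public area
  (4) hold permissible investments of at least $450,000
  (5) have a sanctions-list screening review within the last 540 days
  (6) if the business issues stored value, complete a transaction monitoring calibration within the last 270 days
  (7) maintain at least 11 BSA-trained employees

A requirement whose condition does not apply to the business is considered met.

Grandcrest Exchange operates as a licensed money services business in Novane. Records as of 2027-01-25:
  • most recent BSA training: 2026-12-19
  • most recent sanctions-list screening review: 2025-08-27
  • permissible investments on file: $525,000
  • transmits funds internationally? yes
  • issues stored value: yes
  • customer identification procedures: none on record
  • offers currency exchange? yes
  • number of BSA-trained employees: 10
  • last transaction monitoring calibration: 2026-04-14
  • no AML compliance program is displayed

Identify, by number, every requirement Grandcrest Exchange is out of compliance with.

1, 2, 3, 6, 7

1. customer identification procedures absent → not met
2. condition 'transmits funds internationally' holds; BSA training 37 days ago vs limit 30 → not met
3. condition 'offers currency exchange' holds; AML compliance program absent → not met
4. permissible investments $525,000 ≥ $450,000 → met
5. sanctions-list screening review 516 days ago vs limit 540 → met
6. condition 'issues stored value' holds; transaction monitoring calibration 286 days ago vs limit 270 → not met
7. BSA-trained employees 10 < 11 → not met
Not met: 1, 2, 3, 6, 7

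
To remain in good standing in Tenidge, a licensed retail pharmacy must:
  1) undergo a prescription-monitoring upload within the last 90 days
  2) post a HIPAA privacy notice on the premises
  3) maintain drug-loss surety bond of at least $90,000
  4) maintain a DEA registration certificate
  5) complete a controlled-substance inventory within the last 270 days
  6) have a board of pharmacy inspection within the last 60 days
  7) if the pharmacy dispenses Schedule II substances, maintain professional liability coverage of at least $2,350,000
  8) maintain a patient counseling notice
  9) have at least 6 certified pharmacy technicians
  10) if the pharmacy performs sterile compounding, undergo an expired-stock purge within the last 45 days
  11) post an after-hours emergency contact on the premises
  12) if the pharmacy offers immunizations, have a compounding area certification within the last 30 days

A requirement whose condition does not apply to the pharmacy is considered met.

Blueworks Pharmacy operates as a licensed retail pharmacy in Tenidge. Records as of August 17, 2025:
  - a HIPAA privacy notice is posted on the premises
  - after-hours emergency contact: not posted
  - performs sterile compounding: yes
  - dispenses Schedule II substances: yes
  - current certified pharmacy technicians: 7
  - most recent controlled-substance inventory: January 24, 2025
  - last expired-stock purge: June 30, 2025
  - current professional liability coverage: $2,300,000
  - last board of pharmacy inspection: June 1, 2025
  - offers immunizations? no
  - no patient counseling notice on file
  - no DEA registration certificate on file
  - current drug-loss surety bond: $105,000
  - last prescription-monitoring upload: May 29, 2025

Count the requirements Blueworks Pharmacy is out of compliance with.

1. prescription-monitoring upload 80 days ago vs limit 90 → met
2. HIPAA privacy notice present → met
3. drug-loss surety bond $105,000 ≥ $90,000 → met
4. DEA registration certificate absent → not met
5. controlled-substance inventory 205 days ago vs limit 270 → met
6. board of pharmacy inspection 77 days ago vs limit 60 → not met
7. condition 'dispenses Schedule II substances' holds; professional liability coverage $2,300,000 < $2,350,000 → not met
8. patient counseling notice absent → not met
9. certified pharmacy technicians 7 ≥ 6 → met
10. condition 'performs sterile compounding' holds; expired-stock purge 48 days ago vs limit 45 → not met
11. after-hours emergency contact absent → not met
12. condition 'offers immunizations' does not hold → requirement n/a → met
Not met: 6 of 12

6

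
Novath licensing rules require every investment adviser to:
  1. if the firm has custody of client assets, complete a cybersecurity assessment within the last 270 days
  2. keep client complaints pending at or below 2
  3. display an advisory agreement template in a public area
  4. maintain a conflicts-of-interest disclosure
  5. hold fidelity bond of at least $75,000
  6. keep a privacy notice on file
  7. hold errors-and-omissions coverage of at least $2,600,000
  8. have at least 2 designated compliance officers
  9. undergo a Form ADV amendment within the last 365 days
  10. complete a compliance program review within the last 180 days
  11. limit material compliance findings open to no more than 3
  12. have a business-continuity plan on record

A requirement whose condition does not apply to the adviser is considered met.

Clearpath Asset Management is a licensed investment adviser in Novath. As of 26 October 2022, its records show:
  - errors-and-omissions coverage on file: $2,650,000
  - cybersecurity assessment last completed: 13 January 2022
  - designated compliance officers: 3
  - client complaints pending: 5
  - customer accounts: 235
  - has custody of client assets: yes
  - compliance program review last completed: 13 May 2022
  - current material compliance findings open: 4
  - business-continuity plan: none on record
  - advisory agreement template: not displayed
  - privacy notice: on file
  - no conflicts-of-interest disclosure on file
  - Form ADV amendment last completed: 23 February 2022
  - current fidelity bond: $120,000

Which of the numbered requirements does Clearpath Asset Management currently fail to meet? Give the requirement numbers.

1. condition 'has custody of client assets' holds; cybersecurity assessment 286 days ago vs limit 270 → not met
2. client complaints pending 5 > 2 → not met
3. advisory agreement template absent → not met
4. conflicts-of-interest disclosure absent → not met
5. fidelity bond $120,000 ≥ $75,000 → met
6. privacy notice present → met
7. errors-and-omissions coverage $2,650,000 ≥ $2,600,000 → met
8. designated compliance officers 3 ≥ 2 → met
9. Form ADV amendment 245 days ago vs limit 365 → met
10. compliance program review 166 days ago vs limit 180 → met
11. material compliance findings open 4 > 3 → not met
12. business-continuity plan absent → not met
Not met: 1, 2, 3, 4, 11, 12

1, 2, 3, 4, 11, 12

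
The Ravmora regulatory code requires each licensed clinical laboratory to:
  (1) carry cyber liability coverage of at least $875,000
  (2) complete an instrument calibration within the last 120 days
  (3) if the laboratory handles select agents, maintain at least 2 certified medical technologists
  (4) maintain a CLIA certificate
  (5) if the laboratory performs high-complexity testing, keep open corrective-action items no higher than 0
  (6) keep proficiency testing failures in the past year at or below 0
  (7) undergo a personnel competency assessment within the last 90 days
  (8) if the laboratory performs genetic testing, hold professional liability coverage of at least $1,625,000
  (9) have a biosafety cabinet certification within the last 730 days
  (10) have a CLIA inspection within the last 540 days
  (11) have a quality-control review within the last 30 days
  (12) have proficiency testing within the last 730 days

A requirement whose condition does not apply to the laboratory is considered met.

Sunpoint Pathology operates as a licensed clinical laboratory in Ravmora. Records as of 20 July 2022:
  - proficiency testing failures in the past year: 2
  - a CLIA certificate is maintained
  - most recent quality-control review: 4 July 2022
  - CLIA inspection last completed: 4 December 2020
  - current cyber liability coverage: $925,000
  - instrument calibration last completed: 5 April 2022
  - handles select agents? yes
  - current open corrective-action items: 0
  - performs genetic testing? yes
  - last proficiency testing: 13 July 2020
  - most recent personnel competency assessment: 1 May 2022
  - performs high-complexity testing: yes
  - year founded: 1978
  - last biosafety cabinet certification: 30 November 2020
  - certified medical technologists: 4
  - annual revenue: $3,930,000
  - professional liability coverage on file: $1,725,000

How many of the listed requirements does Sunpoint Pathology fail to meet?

3

1. cyber liability coverage $925,000 ≥ $875,000 → met
2. instrument calibration 106 days ago vs limit 120 → met
3. condition 'handles select agents' holds; certified medical technologists 4 ≥ 2 → met
4. CLIA certificate present → met
5. condition 'performs high-complexity testing' holds; open corrective-action items 0 ≤ 0 → met
6. proficiency testing failures in the past year 2 > 0 → not met
7. personnel competency assessment 80 days ago vs limit 90 → met
8. condition 'performs genetic testing' holds; professional liability coverage $1,725,000 ≥ $1,625,000 → met
9. biosafety cabinet certification 597 days ago vs limit 730 → met
10. CLIA inspection 593 days ago vs limit 540 → not met
11. quality-control review 16 days ago vs limit 30 → met
12. proficiency testing 737 days ago vs limit 730 → not met
Not met: 3 of 12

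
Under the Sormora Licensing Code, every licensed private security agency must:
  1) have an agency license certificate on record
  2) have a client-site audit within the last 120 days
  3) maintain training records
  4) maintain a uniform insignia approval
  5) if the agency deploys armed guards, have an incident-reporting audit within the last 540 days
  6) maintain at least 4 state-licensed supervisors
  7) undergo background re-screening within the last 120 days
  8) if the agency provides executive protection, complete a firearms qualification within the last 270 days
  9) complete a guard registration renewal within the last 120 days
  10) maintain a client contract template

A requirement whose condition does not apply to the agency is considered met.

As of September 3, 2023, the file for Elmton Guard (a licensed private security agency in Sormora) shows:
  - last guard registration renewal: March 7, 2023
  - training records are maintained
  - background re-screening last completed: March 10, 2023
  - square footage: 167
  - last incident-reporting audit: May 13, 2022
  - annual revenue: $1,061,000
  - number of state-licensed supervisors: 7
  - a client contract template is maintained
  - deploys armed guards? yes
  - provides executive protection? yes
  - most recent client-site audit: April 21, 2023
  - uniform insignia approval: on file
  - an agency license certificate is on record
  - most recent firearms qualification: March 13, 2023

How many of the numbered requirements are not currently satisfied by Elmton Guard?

3

1. agency license certificate present → met
2. client-site audit 135 days ago vs limit 120 → not met
3. training records present → met
4. uniform insignia approval present → met
5. condition 'deploys armed guards' holds; incident-reporting audit 478 days ago vs limit 540 → met
6. state-licensed supervisors 7 ≥ 4 → met
7. background re-screening 177 days ago vs limit 120 → not met
8. condition 'provides executive protection' holds; firearms qualification 174 days ago vs limit 270 → met
9. guard registration renewal 180 days ago vs limit 120 → not met
10. client contract template present → met
Not met: 3 of 10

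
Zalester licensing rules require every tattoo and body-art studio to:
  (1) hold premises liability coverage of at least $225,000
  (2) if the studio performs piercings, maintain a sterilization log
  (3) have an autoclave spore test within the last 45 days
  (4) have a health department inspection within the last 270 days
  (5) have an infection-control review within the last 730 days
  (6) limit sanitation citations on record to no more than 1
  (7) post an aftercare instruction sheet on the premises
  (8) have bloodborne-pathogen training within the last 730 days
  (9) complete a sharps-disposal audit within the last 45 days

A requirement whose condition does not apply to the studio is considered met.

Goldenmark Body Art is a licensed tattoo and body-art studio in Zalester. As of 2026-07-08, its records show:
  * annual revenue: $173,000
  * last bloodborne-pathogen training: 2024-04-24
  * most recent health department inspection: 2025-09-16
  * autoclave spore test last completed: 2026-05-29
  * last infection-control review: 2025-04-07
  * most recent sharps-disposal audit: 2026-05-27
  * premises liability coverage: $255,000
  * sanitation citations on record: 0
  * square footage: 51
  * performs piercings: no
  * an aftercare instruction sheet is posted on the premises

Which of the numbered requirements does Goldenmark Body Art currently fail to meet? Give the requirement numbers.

4, 8

1. premises liability coverage $255,000 ≥ $225,000 → met
2. condition 'performs piercings' does not hold → requirement n/a → met
3. autoclave spore test 40 days ago vs limit 45 → met
4. health department inspection 295 days ago vs limit 270 → not met
5. infection-control review 457 days ago vs limit 730 → met
6. sanitation citations on record 0 ≤ 1 → met
7. aftercare instruction sheet present → met
8. bloodborne-pathogen training 805 days ago vs limit 730 → not met
9. sharps-disposal audit 42 days ago vs limit 45 → met
Not met: 4, 8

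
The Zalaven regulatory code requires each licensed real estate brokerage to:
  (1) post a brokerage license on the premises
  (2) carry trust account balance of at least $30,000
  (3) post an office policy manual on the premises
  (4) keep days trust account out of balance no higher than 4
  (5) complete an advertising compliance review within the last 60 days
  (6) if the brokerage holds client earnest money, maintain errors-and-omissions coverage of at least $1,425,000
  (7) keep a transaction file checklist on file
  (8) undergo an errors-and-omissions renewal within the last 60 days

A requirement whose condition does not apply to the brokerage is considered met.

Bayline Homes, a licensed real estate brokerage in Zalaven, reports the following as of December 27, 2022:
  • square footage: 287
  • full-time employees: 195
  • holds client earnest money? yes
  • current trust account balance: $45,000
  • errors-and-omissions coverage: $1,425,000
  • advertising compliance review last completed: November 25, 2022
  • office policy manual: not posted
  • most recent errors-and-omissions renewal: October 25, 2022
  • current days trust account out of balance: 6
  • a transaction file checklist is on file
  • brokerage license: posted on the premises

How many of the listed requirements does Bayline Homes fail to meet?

3

1. brokerage license present → met
2. trust account balance $45,000 ≥ $30,000 → met
3. office policy manual absent → not met
4. days trust account out of balance 6 > 4 → not met
5. advertising compliance review 32 days ago vs limit 60 → met
6. condition 'holds client earnest money' holds; errors-and-omissions coverage $1,425,000 ≥ $1,425,000 → met
7. transaction file checklist present → met
8. errors-and-omissions renewal 63 days ago vs limit 60 → not met
Not met: 3 of 8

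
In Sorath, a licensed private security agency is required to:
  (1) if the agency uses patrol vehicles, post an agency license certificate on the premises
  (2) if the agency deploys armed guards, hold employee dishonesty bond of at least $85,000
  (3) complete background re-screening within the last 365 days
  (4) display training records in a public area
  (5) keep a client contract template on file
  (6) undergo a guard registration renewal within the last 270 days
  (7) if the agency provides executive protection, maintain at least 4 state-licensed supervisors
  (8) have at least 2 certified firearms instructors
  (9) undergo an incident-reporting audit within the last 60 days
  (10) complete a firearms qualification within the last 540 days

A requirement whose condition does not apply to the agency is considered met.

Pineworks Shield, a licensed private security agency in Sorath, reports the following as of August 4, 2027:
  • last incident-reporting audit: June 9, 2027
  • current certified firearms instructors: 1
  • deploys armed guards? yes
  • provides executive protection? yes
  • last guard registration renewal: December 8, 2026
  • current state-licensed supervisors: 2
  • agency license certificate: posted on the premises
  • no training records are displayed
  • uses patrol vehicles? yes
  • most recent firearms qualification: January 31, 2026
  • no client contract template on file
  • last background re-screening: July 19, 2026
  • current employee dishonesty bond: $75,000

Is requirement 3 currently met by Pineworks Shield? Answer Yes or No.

3. background re-screening 381 days ago vs limit 365 → not met

No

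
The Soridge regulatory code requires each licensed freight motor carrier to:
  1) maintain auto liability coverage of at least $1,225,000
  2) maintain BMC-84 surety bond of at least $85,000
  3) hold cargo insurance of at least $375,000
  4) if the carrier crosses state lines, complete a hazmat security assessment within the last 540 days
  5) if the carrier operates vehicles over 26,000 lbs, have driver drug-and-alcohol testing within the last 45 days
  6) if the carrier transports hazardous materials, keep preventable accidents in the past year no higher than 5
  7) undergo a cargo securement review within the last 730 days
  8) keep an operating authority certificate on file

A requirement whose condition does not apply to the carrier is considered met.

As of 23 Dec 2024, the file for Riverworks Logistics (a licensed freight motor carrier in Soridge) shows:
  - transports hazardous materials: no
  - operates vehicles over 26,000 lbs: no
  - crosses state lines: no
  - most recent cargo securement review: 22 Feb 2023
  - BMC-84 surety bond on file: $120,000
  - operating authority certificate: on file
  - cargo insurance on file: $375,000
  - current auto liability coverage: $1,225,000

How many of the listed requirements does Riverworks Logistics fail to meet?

1. auto liability coverage $1,225,000 ≥ $1,225,000 → met
2. BMC-84 surety bond $120,000 ≥ $85,000 → met
3. cargo insurance $375,000 ≥ $375,000 → met
4. condition 'crosses state lines' does not hold → requirement n/a → met
5. condition 'operates vehicles over 26,000 lbs' does not hold → requirement n/a → met
6. condition 'transports hazardous materials' does not hold → requirement n/a → met
7. cargo securement review 670 days ago vs limit 730 → met
8. operating authority certificate present → met
Not met: 0 of 8

0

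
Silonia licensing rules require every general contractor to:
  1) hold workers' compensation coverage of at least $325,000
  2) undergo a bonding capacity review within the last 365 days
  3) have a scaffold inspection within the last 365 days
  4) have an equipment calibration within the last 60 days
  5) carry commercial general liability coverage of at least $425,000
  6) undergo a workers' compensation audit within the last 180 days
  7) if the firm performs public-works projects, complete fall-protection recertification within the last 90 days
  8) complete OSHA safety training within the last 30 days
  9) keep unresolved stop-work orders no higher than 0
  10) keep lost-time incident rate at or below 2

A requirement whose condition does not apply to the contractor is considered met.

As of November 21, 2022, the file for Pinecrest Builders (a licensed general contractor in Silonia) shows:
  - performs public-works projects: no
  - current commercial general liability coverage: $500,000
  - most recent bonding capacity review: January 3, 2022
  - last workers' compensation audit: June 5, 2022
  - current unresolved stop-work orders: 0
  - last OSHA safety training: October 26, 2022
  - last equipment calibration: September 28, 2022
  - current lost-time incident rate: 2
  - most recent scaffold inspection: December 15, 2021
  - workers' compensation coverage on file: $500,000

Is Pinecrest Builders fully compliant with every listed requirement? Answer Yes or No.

1. workers' compensation coverage $500,000 ≥ $325,000 → met
2. bonding capacity review 322 days ago vs limit 365 → met
3. scaffold inspection 341 days ago vs limit 365 → met
4. equipment calibration 54 days ago vs limit 60 → met
5. commercial general liability coverage $500,000 ≥ $425,000 → met
6. workers' compensation audit 169 days ago vs limit 180 → met
7. condition 'performs public-works projects' does not hold → requirement n/a → met
8. OSHA safety training 26 days ago vs limit 30 → met
9. unresolved stop-work orders 0 ≤ 0 → met
10. lost-time incident rate 2 ≤ 2 → met
All met.

Yes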